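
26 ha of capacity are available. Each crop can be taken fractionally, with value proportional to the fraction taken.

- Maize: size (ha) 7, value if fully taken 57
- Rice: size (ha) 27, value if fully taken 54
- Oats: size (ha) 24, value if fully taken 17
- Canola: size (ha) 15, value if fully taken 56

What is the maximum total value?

121

Sort by value density: Maize 57/7≈8.14, Canola 56/15≈3.73, Rice 54/27≈2, Oats 17/24≈0.708.
Take all of Maize (7 ha, value 57) ; 19 ha left.
All 15 ha of Canola fit (value 56) ; 4 remain.
4 ha left: a 4/27 share of Rice gives 54×4/27 = 8.
Total value = 121.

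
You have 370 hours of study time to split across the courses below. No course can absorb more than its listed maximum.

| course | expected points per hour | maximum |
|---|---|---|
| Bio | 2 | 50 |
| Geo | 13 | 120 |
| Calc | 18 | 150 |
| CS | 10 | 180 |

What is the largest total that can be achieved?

Order the courses by expected points per hour: Calc 18 > Geo 13 > CS 10 > Bio 2.
Give Calc 150 to hit its cap of 150 — 220 left.
Geo takes 120 to reach its cap of 120 — 100 left.
Only 100 left; CS takes them to reach 100.
Total = 13×120 + 18×150 + 10×100 = 5260.

5260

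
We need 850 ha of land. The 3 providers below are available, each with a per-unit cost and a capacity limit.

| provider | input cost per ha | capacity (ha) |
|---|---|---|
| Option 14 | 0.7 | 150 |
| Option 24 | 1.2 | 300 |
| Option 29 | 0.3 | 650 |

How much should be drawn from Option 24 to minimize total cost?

50

Fill from the cheapest provider first.
Option 29 (0.3): use full 650 — 200 ha to go.
Option 14 at 0.7: take all 150 ha — 50 still needed.
Take 50 from Option 24 at 1.2 to finish.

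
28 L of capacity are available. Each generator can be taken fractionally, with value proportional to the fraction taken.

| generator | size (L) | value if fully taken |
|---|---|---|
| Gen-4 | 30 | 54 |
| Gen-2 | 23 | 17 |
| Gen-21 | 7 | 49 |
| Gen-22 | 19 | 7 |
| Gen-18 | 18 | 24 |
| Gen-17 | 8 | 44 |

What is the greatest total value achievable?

116.4

Best value per unit of size first: Gen-21 49/7≈7, Gen-17 44/8≈5.5, Gen-4 54/30≈1.8, Gen-18 24/18≈1.33, Gen-2 17/23≈0.739, Gen-22 7/19≈0.368.
Take all of Gen-21 (7 L, value 49) ; 21 L left.
All 8 L of Gen-17 fit (value 44) ; 13 remain.
13 L left: a 13/30 share of Gen-4 gives 54×13/30 = 23.4.
Total value = 116.4.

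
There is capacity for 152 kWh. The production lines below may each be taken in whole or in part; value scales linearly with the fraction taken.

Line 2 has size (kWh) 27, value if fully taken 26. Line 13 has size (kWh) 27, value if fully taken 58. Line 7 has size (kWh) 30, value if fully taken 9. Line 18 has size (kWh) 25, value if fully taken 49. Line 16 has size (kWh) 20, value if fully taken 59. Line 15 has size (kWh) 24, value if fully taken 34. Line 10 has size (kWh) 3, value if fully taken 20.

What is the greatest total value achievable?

253.8

Rank by value-to-size ratio: Line 10 20/3≈6.67, Line 16 59/20≈2.95, Line 13 58/27≈2.15, Line 18 49/25≈1.96, Line 15 34/24≈1.42, Line 2 26/27≈0.963, Line 7 9/30≈0.3.
Line 10: take in full, 3 kWh for value 20 — 149 left.
All 20 kWh of Line 16 fit (value 59) — 129 remain.
Take all of Line 13 (27 kWh, value 58) — 102 kWh left.
Take all of Line 18 (25 kWh, value 49) — 77 kWh left.
Line 15: take in full, 24 kWh for value 34 — 53 left.
All 27 kWh of Line 2 fit (value 26) — 26 remain.
26 kWh left: a 26/30 share of Line 7 gives 9×26/30 = 7.8.
Total value = 253.8.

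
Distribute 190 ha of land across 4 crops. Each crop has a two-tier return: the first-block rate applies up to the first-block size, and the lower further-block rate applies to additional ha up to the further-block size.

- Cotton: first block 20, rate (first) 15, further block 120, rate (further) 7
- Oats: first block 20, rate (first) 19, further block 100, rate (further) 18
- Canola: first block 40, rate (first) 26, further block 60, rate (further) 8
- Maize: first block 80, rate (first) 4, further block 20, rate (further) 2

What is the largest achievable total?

3600

Rank every tier by rate: Canola/tier1 26 > Oats/tier1 19 > Oats/tier2 18 > Cotton/tier1 15 > Canola/tier2 8 > Cotton/tier2 7 > Maize/tier1 4 > Maize/tier2 2.
Fill Canola tier1 block (40 at 26) — 150 left.
Oats tier1 at 19: fill all 20 — 130 left.
Fill Oats tier2 block (100 at 18) — 30 left.
Fill Cotton tier1 block (20 at 15) — 10 left.
Canola/tier2: +10 of 60 at 8; pool empty.
Total = 26×40 + 19×20 + 18×100 + 15×20 + 8×10 = 3600.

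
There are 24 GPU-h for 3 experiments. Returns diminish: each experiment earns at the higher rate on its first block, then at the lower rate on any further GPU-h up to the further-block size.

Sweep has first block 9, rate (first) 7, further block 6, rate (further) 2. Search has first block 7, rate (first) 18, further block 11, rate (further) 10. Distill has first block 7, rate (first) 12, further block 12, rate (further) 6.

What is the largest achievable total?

Treat each block as its own option and order by rate: Search/tier1 18 > Distill/tier1 12 > Search/tier2 10 > Sweep/tier1 7 > Distill/tier2 6 > Sweep/tier2 2.
Fill Search tier1 block (7 at 18) → 17 left.
Distill tier1 at 12: fill all 7 → 10 left.
Search tier2 at 10: only 10 left, fill 10.
Total = 18×7 + 12×7 + 10×10 = 310.

310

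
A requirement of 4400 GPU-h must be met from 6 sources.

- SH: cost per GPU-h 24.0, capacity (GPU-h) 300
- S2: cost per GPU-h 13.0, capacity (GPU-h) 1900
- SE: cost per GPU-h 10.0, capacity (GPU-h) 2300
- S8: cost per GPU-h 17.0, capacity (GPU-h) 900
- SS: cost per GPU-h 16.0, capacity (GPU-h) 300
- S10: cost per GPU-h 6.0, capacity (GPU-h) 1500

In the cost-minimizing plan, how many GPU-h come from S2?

Cheapest first:
S10 at 6.0: take all 1500 GPU-h → 2900 still needed.
SE at 10.0: take all 2300 GPU-h → 600 still needed.
Take 600 from S2 at 13.0 to finish.
SS, S8, SH: unused.

600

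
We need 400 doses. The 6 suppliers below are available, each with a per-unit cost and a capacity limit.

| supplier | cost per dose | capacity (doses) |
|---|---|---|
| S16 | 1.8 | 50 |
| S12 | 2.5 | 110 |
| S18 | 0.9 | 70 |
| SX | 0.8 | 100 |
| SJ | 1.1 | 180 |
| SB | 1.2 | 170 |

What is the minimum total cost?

401

Cheapest first:
Take 100 from SX at 0.8 → need 300 more.
S18 (0.9): use full 70 → 230 doses to go.
Take 180 from SJ at 1.1 → need 50 more.
SB (1.2): take the remaining 50 → done.
S16, S12: unused.
Cost = 100×0.8 + 70×0.9 + 180×1.1 + 50×1.2 = 401.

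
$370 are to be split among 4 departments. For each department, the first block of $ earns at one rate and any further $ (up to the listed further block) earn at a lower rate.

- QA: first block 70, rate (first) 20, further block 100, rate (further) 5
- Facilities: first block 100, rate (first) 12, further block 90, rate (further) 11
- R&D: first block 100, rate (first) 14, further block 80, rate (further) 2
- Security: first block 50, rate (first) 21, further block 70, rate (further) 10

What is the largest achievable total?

5600

Rank every tier by rate: Security/first 21 > QA/first 20 > R&D/first 14 > Facilities/first 12 > Facilities/second 11 > Security/second 10 > QA/second 5 > R&D/second 2.
Security/first (21): +50 → 320 left.
QA/first (20): +70 → 250 left.
Fill R&D first block (100 at 14) → 150 left.
Fill Facilities first block (100 at 12) → 50 left.
50 remain; put them into Facilities second at 11.
Total = 21×50 + 20×70 + 14×100 + 12×100 + 11×50 = 5600.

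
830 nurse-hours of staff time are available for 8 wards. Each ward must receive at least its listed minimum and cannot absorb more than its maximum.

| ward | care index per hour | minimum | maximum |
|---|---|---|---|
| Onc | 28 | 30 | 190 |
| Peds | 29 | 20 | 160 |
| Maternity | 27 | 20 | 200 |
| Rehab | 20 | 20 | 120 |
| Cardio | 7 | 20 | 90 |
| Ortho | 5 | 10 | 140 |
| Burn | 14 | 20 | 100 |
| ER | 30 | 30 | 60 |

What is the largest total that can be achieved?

20730

Meeting every minimum uses 30+20+20+20+20+10+20+30 = 170 nurse-hours, leaving 660.
Order the wards by care index per hour: ER 30 > Peds 29 > Onc 28 > Maternity 27 > Rehab 20 > Burn 14 > Cardio 7 > Ortho 5.
Give ER 30 more to hit its cap of 60 → 630 left.
Peds: +140 to 160 (cap) → 490 left.
Give Onc 160 more to hit its cap of 190 → 330 left.
Maternity takes 180 more to reach its cap of 200 → 150 left.
Give Rehab 100 more to hit its cap of 120 → 50 left.
Burn has room for 80 more but only 50 remain, so it gets 70.
Total = 28×190 + 29×160 + 27×200 + 20×120 + 7×20 + 5×10 + 14×70 + 30×60 = 20730.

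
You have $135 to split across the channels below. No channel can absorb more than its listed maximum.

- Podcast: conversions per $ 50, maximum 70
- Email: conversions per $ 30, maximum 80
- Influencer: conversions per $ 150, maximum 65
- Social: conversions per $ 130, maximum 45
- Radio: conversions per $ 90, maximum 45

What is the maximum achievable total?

Highest conversions per $ first: Influencer 150 > Social 130 > Radio 90 > Podcast 50 > Email 30.
Influencer: +65 to 65 (cap) → 70 left.
Give Social 45 to hit its cap of 45 → 25 left.
Radio has room for 45 but only 25 remain, so it gets 25.
Total = 150×65 + 130×45 + 90×25 = 17850.

17850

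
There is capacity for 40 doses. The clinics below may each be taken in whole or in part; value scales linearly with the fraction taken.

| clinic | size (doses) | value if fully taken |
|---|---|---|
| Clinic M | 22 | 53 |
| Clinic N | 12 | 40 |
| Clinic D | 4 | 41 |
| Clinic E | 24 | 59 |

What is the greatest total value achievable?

Rank by value-to-size ratio: Clinic D 41/4≈10.2, Clinic N 40/12≈3.33, Clinic E 59/24≈2.46, Clinic M 53/22≈2.41.
All 4 doses of Clinic D fit (value 41) → 36 remain.
Take all of Clinic N (12 doses, value 40) → 24 doses left.
Take all of Clinic E (24 doses, value 59) → 0 doses left.
Total value = 140.

140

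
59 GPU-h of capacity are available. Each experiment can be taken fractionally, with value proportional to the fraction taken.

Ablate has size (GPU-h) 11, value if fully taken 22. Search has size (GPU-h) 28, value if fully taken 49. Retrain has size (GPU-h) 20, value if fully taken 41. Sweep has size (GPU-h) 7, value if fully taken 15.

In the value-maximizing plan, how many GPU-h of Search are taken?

21

Best value per unit of size first: Sweep 15/7≈2.14, Retrain 41/20≈2.05, Ablate 22/11≈2, Search 49/28≈1.75.
All 7 GPU-h of Sweep fit (value 15) ; 52 remain.
Retrain: take in full, 20 GPU-h for value 41 ; 32 left.
Take all of Ablate (11 GPU-h, value 22) ; 21 GPU-h left.
Fill the last 21 GPU-h with part of Search: 21/28 of it earns 36.75.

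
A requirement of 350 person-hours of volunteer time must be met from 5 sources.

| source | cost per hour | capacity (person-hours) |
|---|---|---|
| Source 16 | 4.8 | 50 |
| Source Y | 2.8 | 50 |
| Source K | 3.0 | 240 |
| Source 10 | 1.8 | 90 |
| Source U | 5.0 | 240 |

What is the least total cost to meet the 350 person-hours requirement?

Use sources in increasing cost order.
Take 90 from Source 10 at 1.8 → need 260 more.
Take 50 from Source Y at 2.8 → need 210 more.
Take 210 from Source K at 3.0 to finish.
Source 16, Source U: unused.
Cost = 90×1.8 + 50×2.8 + 210×3.0 = 932.

932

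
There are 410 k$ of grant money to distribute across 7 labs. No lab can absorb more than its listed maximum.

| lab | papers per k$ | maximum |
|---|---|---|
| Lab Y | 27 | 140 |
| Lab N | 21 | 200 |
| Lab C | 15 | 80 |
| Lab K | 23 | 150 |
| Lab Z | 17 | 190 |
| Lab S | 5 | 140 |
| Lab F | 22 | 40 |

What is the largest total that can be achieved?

Highest papers per k$ first: Lab Y 27 > Lab K 23 > Lab F 22 > Lab N 21 > Lab Z 17 > Lab C 15 > Lab S 5.
Give Lab Y 140 to hit its cap of 140 → 270 left.
Lab K takes 150 to reach its cap of 150 → 120 left.
Give Lab F 40 to hit its cap of 40 → 80 left.
Only 80 left; Lab N takes them to reach 80.
Total = 27×140 + 21×80 + 23×150 + 22×40 = 9790.

9790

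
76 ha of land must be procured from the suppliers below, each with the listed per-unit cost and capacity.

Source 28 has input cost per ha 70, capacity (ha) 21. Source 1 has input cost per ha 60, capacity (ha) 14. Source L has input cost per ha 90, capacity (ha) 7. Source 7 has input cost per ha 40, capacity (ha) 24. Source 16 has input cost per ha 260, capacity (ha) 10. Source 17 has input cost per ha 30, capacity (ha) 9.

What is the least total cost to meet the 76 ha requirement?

Cheapest first:
Source 17 at 30: take all 9 ha — 67 still needed.
Source 7 (40): use full 24 — 43 ha to go.
Take 14 from Source 1 at 60 — need 29 more.
Take 21 from Source 28 at 70 — need 8 more.
Source L at 90: take all 7 ha — 1 still needed.
Source 16 at 260: take 1 of its 10 — requirement met.
Cost = 9×30 + 24×40 + 14×60 + 21×70 + 7×90 + 1×260 = 4430.

4430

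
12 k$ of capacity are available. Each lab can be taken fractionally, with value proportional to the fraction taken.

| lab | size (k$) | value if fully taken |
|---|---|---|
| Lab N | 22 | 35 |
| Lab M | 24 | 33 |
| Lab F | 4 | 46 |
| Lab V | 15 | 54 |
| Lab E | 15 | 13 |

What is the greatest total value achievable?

Best value per unit of size first: Lab F 46/4≈11.5, Lab V 54/15≈3.6, Lab N 35/22≈1.59, Lab M 33/24≈1.38, Lab E 13/15≈0.867.
Lab F: take in full, 4 k$ for value 46 → 8 left.
Fill the last 8 k$ with part of Lab V: 8/15 of it earns 28.8.
Total value = 74.8.

74.8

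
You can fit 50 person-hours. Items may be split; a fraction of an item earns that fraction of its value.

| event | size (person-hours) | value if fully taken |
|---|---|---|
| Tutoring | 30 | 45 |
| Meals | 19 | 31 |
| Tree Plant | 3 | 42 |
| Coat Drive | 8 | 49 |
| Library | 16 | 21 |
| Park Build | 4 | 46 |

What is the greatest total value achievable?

192

Rank by value-to-size ratio: Tree Plant 42/3≈14, Park Build 46/4≈11.5, Coat Drive 49/8≈6.12, Meals 31/19≈1.63, Tutoring 45/30≈1.5, Library 21/16≈1.31.
Take all of Tree Plant (3 person-hours, value 42) → 47 person-hours left.
Park Build: take in full, 4 person-hours for value 46 → 43 left.
Coat Drive: take in full, 8 person-hours for value 49 → 35 left.
Take all of Meals (19 person-hours, value 31) → 16 person-hours left.
Fill the last 16 person-hours with part of Tutoring: 16/30 of it earns 24.
Total value = 192.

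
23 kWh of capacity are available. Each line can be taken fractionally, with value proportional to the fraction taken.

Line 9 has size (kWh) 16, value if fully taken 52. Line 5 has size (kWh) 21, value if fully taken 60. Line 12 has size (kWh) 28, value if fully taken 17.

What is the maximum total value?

72

Sort by value density: Line 9 52/16≈3.25, Line 5 60/21≈2.86, Line 12 17/28≈0.607.
All 16 kWh of Line 9 fit (value 52) — 7 remain.
Only 7 kWh remain; take 7/21 of Line 5 for value 60×7/21 = 20.
Total value = 72.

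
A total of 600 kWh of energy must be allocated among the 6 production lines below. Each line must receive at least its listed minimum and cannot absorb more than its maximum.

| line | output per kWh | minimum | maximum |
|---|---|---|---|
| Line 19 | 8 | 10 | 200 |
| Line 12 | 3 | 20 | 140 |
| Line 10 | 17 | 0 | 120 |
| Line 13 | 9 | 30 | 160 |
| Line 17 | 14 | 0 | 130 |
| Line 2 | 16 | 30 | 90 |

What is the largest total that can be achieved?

7440

Meeting every minimum uses 10+20+0+30+0+30 = 90 kWh, leaving 510.
Order the production lines by output per kWh: Line 10 17 > Line 2 16 > Line 17 14 > Line 13 9 > Line 19 8 > Line 12 3.
Line 10 takes 120 more to reach its cap of 120 → 390 left.
Give Line 2 60 more to hit its cap of 90 → 330 left.
Line 17: +130 to 130 (cap) → 200 left.
Line 13 takes 130 more to reach its cap of 160 → 70 left.
Line 19: +70 (room for 190) → 80. Pool exhausted.
Total = 8×80 + 3×20 + 17×120 + 9×160 + 14×130 + 16×90 = 7440.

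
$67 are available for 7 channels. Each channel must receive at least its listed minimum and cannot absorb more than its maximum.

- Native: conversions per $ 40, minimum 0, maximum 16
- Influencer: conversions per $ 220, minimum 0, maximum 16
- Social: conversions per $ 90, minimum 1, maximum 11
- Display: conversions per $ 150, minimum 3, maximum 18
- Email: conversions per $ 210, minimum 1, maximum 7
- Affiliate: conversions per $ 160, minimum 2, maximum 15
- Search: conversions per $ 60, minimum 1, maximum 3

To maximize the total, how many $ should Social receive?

10

Meeting every minimum uses 0+0+1+3+1+2+1 = 8 $, leaving 59.
Rank by conversions per $: Influencer 220 > Email 210 > Affiliate 160 > Display 150 > Social 90 > Search 60 > Native 40.
Influencer: +16 to 16 (cap) → 43 left.
Give Email 6 more to hit its cap of 7 → 37 left.
Affiliate: +13 to 15 (cap) → 24 left.
Give Display 15 more to hit its cap of 18 → 9 left.
Only 9 left; Social takes them to reach 10.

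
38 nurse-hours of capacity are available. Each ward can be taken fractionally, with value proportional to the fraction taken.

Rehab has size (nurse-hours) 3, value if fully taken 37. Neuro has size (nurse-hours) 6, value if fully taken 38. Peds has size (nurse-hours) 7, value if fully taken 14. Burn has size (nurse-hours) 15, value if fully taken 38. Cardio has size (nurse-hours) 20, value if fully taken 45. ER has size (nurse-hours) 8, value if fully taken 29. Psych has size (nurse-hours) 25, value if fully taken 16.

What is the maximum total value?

Best value per unit of size first: Rehab 37/3≈12.3, Neuro 38/6≈6.33, ER 29/8≈3.62, Burn 38/15≈2.53, Cardio 45/20≈2.25, Peds 14/7≈2, Psych 16/25≈0.64.
Rehab: take in full, 3 nurse-hours for value 37 ; 35 left.
All 6 nurse-hours of Neuro fit (value 38) ; 29 remain.
All 8 nurse-hours of ER fit (value 29) ; 21 remain.
Burn: take in full, 15 nurse-hours for value 38 ; 6 left.
6 nurse-hours left: a 6/20 share of Cardio gives 45×6/20 = 13.5.
Total value = 155.5.

155.5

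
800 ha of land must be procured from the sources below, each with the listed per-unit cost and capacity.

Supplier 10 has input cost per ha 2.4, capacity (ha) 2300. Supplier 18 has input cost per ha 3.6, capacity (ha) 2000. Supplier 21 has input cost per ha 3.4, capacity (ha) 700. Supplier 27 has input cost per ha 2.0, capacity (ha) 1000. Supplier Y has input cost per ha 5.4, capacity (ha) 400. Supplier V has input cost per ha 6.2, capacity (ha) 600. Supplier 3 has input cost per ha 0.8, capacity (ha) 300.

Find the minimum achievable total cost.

Fill from the cheapest source first.
Take 300 from Supplier 3 at 0.8 — need 500 more.
Take 500 from Supplier 27 at 2.0 to finish.
Supplier 10, Supplier 21, Supplier 18, Supplier Y, Supplier V: unused.
Cost = 300×0.8 + 500×2.0 = 1240.

1240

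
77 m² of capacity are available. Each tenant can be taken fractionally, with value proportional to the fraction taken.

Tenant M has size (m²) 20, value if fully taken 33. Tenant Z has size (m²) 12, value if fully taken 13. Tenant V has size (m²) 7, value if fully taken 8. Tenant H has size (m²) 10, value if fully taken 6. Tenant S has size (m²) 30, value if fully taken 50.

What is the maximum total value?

Best value per unit of size first: Tenant S 50/30≈1.67, Tenant M 33/20≈1.65, Tenant V 8/7≈1.14, Tenant Z 13/12≈1.08, Tenant H 6/10≈0.6.
Take all of Tenant S (30 m², value 50) — 47 m² left.
Tenant M: take in full, 20 m² for value 33 — 27 left.
Take all of Tenant V (7 m², value 8) — 20 m² left.
All 12 m² of Tenant Z fit (value 13) — 8 remain.
Only 8 m² remain; take 8/10 of Tenant H for value 6×8/10 = 4.8.
Total value = 108.8.

108.8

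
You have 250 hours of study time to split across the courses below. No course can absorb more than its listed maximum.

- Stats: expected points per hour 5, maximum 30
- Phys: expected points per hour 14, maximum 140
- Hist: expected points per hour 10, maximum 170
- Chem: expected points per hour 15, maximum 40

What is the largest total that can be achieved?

Highest expected points per hour first: Chem 15 > Phys 14 > Hist 10 > Stats 5.
Chem takes 40 to reach its cap of 40 → 210 left.
Give Phys 140 to hit its cap of 140 → 70 left.
Only 70 left; Hist takes them to reach 70.
Total = 14×140 + 10×70 + 15×40 = 3260.

3260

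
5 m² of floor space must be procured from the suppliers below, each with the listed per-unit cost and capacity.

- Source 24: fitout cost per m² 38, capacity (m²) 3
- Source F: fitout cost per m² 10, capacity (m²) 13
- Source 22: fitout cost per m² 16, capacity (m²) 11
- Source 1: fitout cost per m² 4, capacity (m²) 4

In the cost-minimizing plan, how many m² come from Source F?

1

Use suppliers in increasing cost order.
Take 4 from Source 1 at 4 → need 1 more.
Source F at 10: take 1 of its 13 → requirement met.
Source 22, Source 24: unused.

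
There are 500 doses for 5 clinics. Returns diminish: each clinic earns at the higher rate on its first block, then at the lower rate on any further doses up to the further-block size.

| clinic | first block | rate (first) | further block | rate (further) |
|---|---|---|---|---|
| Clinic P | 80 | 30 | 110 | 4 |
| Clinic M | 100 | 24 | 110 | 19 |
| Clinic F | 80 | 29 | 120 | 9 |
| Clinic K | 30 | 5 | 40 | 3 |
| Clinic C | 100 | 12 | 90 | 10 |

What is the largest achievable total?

10710

Rank every tier by rate: Clinic P/tier1 30 > Clinic F/tier1 29 > Clinic M/tier1 24 > Clinic M/tier2 19 > Clinic C/tier1 12 > Clinic C/tier2 10 > Clinic F/tier2 9 > Clinic K/tier1 5 > Clinic P/tier2 4 > Clinic K/tier2 3.
Fill Clinic P tier1 block (80 at 30) ; 420 left.
Clinic F tier1 at 29: fill all 80 ; 340 left.
Clinic M tier1 at 24: fill all 100 ; 240 left.
Clinic M tier2 at 19: fill all 110 ; 130 left.
Fill Clinic C tier1 block (100 at 12) ; 30 left.
30 remain; put them into Clinic C tier2 at 10.
Total = 30×80 + 29×80 + 24×100 + 19×110 + 12×100 + 10×30 = 10710.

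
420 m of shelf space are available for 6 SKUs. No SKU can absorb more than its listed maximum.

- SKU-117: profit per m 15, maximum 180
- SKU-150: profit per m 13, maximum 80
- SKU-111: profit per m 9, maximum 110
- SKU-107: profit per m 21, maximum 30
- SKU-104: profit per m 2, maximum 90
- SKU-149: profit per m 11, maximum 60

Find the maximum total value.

5660

Rank by profit per m: SKU-107 21 > SKU-117 15 > SKU-150 13 > SKU-149 11 > SKU-111 9 > SKU-104 2.
SKU-107: +30 to 30 (cap) — 390 left.
SKU-117 takes 180 to reach its cap of 180 — 210 left.
Give SKU-150 80 to hit its cap of 80 — 130 left.
SKU-149: +60 to 60 (cap) — 70 left.
SKU-111: +70 (room for 110) → 70. Pool exhausted.
Total = 15×180 + 13×80 + 9×70 + 21×30 + 11×60 = 5660.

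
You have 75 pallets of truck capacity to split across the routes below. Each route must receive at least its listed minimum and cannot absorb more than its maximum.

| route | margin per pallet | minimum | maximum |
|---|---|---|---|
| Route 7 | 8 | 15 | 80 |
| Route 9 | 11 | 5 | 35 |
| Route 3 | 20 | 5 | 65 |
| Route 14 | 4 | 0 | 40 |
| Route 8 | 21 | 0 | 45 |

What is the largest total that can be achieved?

Meeting every minimum uses 15+5+5+0+0 = 25 pallets, leaving 50.
Highest margin per pallet first: Route 8 21 > Route 3 20 > Route 9 11 > Route 7 8 > Route 14 4.
Route 8: +45 to 45 (cap) ; 5 left.
Route 3 has room for 60 more but only 5 remain, so it gets 10.
Total = 8×15 + 11×5 + 20×10 + 21×45 = 1320.

1320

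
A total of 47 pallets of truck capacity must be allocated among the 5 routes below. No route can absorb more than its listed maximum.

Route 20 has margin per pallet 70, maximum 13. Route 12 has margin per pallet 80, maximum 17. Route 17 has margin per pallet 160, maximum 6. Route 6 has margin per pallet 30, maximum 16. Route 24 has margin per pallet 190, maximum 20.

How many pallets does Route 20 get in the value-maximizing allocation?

Highest margin per pallet first: Route 24 190 > Route 17 160 > Route 12 80 > Route 20 70 > Route 6 30.
Route 24: +20 to 20 (cap) ; 27 left.
Route 17: +6 to 6 (cap) ; 21 left.
Route 12: +17 to 17 (cap) ; 4 left.
Route 20: +4 (room for 13) → 4. Pool exhausted.

4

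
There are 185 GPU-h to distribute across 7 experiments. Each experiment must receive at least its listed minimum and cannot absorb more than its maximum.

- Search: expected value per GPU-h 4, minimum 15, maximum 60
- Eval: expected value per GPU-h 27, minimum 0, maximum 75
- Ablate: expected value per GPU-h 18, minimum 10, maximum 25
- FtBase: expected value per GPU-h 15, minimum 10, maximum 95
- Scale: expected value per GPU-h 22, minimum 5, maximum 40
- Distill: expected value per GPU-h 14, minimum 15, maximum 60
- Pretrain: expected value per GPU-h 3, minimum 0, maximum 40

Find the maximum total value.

Meeting every minimum uses 15+0+10+10+5+15+0 = 55 GPU-h, leaving 130.
Highest expected value per GPU-h first: Eval 27 > Scale 22 > Ablate 18 > FtBase 15 > Distill 14 > Search 4 > Pretrain 3.
Give Eval 75 more to hit its cap of 75 — 55 left.
Give Scale 35 more to hit its cap of 40 — 20 left.
Ablate takes 15 more to reach its cap of 25 — 5 left.
Only 5 left; FtBase takes them to reach 15.
Total = 4×15 + 27×75 + 18×25 + 15×15 + 22×40 + 14×15 = 3850.

3850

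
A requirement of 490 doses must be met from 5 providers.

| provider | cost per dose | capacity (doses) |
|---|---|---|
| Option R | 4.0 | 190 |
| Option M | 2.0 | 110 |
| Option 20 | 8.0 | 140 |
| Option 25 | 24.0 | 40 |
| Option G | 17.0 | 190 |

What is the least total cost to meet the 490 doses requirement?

2950

Fill from the cheapest provider first.
Option M (2.0): use full 110 — 380 doses to go.
Option R (4.0): use full 190 — 190 doses to go.
Option 20 at 8.0: take all 140 doses — 50 still needed.
Option G (17.0): take the remaining 50 — done.
Option 25: unused.
Cost = 110×2.0 + 190×4.0 + 140×8.0 + 50×17.0 = 2950.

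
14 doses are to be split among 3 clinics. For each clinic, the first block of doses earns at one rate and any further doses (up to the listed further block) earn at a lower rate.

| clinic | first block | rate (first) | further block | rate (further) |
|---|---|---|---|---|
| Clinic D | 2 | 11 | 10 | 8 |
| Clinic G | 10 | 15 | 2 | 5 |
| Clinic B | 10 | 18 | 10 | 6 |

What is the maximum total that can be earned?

Treat each block as its own option and order by rate: Clinic B/T1 18 > Clinic G/T1 15 > Clinic D/T1 11 > Clinic D/T2 8 > Clinic B/T2 6 > Clinic G/T2 5.
Clinic B/T1 (18): +10 → 4 left.
Clinic G T1 at 15: only 4 left, fill 4.
Total = 18×10 + 15×4 = 240.

240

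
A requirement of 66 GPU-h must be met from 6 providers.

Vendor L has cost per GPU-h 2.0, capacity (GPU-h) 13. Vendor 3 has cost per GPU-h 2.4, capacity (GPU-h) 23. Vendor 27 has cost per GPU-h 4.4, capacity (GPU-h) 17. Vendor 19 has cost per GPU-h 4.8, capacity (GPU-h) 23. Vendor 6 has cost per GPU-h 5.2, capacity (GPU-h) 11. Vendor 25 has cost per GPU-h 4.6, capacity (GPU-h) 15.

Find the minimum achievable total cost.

215.8

Use providers in increasing cost order.
Take 13 from Vendor L at 2.0 ; need 53 more.
Vendor 3 (2.4): use full 23 ; 30 GPU-h to go.
Vendor 27 (4.4): use full 17 ; 13 GPU-h to go.
Vendor 25 (4.6): take the remaining 13 ; done.
Vendor 19, Vendor 6: unused.
Cost = 13×2.0 + 23×2.4 + 17×4.4 + 13×4.6 = 215.8.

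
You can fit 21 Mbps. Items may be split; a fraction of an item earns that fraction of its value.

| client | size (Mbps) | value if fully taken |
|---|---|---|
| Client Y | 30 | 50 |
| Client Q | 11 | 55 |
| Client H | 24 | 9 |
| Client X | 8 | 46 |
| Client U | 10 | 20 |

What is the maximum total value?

105

Best value per unit of size first: Client X 46/8≈5.75, Client Q 55/11≈5, Client U 20/10≈2, Client Y 50/30≈1.67, Client H 9/24≈0.375.
All 8 Mbps of Client X fit (value 46) → 13 remain.
Client Q: take in full, 11 Mbps for value 55 → 2 left.
Fill the last 2 Mbps with part of Client U: 2/10 of it earns 4.
Total value = 105.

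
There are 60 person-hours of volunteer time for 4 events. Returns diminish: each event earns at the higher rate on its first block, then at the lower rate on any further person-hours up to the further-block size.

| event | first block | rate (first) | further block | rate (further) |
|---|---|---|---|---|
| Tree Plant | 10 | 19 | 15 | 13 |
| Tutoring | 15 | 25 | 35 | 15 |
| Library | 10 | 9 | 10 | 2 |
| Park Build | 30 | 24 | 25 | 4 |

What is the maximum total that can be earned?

Treat each block as its own option and order by rate: Tutoring/T1 25 > Park Build/T1 24 > Tree Plant/T1 19 > Tutoring/T2 15 > Tree Plant/T2 13 > Library/T1 9 > Park Build/T2 4 > Library/T2 2.
Fill Tutoring T1 block (15 at 25) — 45 left.
Fill Park Build T1 block (30 at 24) — 15 left.
Tree Plant/T1 (19): +10 — 5 left.
5 remain; put them into Tutoring T2 at 15.
Total = 25×15 + 24×30 + 19×10 + 15×5 = 1360.

1360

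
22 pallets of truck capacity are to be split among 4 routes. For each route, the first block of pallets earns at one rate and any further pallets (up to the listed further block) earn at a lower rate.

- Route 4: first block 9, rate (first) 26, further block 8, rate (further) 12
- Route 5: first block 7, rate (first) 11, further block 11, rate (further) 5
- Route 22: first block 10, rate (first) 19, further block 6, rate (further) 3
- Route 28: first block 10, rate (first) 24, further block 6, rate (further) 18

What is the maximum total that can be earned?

Treat each block as its own option and order by rate: Route 4/first 26 > Route 28/first 24 > Route 22/first 19 > Route 28/second 18 > Route 4/second 12 > Route 5/first 11 > Route 5/second 5 > Route 22/second 3.
Route 4 first at 26: fill all 9 — 13 left.
Route 28 first at 24: fill all 10 — 3 left.
Route 22 first at 19: only 3 left, fill 3.
Total = 26×9 + 24×10 + 19×3 = 531.

531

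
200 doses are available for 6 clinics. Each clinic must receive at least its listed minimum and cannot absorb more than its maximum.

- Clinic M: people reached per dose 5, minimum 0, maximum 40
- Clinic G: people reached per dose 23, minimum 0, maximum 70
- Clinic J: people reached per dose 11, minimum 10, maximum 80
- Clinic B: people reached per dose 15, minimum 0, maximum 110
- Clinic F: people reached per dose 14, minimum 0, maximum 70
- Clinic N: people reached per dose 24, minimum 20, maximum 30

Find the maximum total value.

Meeting every minimum uses 0+0+10+0+0+20 = 30 doses, leaving 170.
Rank by people reached per dose: Clinic N 24 > Clinic G 23 > Clinic B 15 > Clinic F 14 > Clinic J 11 > Clinic M 5.
Clinic N takes 10 more to reach its cap of 30 ; 160 left.
Clinic G: +70 to 70 (cap) ; 90 left.
Only 90 left; Clinic B takes them to reach 90.
Total = 23×70 + 11×10 + 15×90 + 24×30 = 3790.

3790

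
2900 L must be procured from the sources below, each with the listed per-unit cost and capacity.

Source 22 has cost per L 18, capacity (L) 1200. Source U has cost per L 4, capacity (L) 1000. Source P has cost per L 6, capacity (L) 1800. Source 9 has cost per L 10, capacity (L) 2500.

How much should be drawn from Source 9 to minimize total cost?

Fill from the cheapest source first.
Source U at 4: take all 1000 L → 1900 still needed.
Source P at 6: take all 1800 L → 100 still needed.
Source 9 at 10: take 100 of its 2500 → requirement met.
Source 22: unused.

100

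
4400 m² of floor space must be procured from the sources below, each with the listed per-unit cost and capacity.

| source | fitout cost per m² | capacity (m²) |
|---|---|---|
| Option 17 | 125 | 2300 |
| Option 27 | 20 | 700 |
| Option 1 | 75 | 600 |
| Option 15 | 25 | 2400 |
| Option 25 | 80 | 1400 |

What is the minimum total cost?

175000

Fill from the cheapest source first.
Take 700 from Option 27 at 20 ; need 3700 more.
Option 15 (25): use full 2400 ; 1300 m² to go.
Take 600 from Option 1 at 75 ; need 700 more.
Option 25 at 80: take 700 of its 1400 ; requirement met.
Option 17: unused.
Cost = 700×20 + 2400×25 + 600×75 + 700×80 = 175000.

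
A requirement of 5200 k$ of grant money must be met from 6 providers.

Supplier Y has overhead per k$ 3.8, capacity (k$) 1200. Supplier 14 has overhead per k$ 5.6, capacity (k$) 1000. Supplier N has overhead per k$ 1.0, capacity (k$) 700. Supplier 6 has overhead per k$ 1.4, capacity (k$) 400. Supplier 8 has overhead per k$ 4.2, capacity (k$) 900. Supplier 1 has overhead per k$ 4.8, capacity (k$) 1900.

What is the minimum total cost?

Fill from the cheapest provider first.
Supplier N (1.0): use full 700 → 4500 k$ to go.
Take 400 from Supplier 6 at 1.4 → need 4100 more.
Supplier Y (3.8): use full 1200 → 2900 k$ to go.
Take 900 from Supplier 8 at 4.2 → need 2000 more.
Supplier 1 at 4.8: take all 1900 k$ → 100 still needed.
Supplier 14 (5.6): take the remaining 100 → done.
Cost = 700×1.0 + 400×1.4 + 1200×3.8 + 900×4.2 + 1900×4.8 + 100×5.6 = 19280.

19280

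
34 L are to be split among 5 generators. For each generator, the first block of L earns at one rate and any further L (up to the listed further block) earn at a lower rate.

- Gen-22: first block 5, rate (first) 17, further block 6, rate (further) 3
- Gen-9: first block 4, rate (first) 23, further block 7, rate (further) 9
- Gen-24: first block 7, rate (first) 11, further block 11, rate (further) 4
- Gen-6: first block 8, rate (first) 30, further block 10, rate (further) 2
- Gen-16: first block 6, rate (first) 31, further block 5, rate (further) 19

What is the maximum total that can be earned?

764

Treat each block as its own option and order by rate: Gen-16/first 31 > Gen-6/first 30 > Gen-9/first 23 > Gen-16/second 19 > Gen-22/first 17 > Gen-24/first 11 > Gen-9/second 9 > Gen-24/second 4 > Gen-22/second 3 > Gen-6/second 2.
Gen-16 first at 31: fill all 6 → 28 left.
Gen-6 first at 30: fill all 8 → 20 left.
Gen-9 first at 23: fill all 4 → 16 left.
Gen-16/second (19): +5 → 11 left.
Gen-22 first at 17: fill all 5 → 6 left.
Gen-24/first: +6 of 7 at 11; pool empty.
Total = 31×6 + 30×8 + 23×4 + 19×5 + 17×5 + 11×6 = 764.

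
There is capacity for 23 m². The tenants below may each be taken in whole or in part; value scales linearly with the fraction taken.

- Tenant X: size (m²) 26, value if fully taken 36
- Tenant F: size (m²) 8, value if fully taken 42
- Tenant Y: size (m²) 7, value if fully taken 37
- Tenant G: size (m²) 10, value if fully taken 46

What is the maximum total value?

115.8

Sort by value density: Tenant Y 37/7≈5.29, Tenant F 42/8≈5.25, Tenant G 46/10≈4.6, Tenant X 36/26≈1.38.
All 7 m² of Tenant Y fit (value 37) ; 16 remain.
Take all of Tenant F (8 m², value 42) ; 8 m² left.
Fill the last 8 m² with part of Tenant G: 8/10 of it earns 36.8.
Total value = 115.8.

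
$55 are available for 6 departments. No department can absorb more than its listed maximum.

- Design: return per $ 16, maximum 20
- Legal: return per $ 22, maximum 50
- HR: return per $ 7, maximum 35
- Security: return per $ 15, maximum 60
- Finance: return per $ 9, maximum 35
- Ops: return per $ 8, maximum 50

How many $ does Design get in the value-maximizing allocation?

Order the departments by return per $: Legal 22 > Design 16 > Security 15 > Finance 9 > Ops 8 > HR 7.
Legal: +50 to 50 (cap) ; 5 left.
Only 5 left; Design takes them to reach 5.

5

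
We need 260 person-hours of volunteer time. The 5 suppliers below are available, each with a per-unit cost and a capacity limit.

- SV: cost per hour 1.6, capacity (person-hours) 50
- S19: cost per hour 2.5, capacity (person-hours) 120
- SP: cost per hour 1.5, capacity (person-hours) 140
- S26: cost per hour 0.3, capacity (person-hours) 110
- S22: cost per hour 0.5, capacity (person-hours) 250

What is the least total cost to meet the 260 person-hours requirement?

108

Fill from the cheapest supplier first.
S26 (0.3): use full 110 — 150 person-hours to go.
S22 (0.5): take the remaining 150 — done.
SP, SV, S19: unused.
Cost = 110×0.3 + 150×0.5 = 108.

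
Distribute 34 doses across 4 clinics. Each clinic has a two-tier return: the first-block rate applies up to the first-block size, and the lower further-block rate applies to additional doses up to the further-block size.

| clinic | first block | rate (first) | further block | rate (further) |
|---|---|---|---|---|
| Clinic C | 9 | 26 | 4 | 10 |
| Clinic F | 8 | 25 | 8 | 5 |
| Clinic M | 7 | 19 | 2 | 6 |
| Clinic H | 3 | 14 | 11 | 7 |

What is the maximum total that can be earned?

Order all 8 blocks by rate: Clinic C/tier1 26 > Clinic F/tier1 25 > Clinic M/tier1 19 > Clinic H/tier1 14 > Clinic C/tier2 10 > Clinic H/tier2 7 > Clinic M/tier2 6 > Clinic F/tier2 5.
Clinic C tier1 at 26: fill all 9 — 25 left.
Clinic F tier1 at 25: fill all 8 — 17 left.
Fill Clinic M tier1 block (7 at 19) — 10 left.
Clinic H/tier1 (14): +3 — 7 left.
Clinic C tier2 at 10: fill all 4 — 3 left.
Clinic H tier2 at 7: only 3 left, fill 3.
Total = 26×9 + 25×8 + 19×7 + 14×3 + 10×4 + 7×3 = 670.

670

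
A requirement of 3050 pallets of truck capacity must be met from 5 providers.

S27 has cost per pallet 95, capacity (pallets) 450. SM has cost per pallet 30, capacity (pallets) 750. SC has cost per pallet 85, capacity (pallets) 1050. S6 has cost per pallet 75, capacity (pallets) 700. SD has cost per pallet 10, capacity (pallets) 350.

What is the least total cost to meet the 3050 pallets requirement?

Use providers in increasing cost order.
SD at 10: take all 350 pallets — 2700 still needed.
Take 750 from SM at 30 — need 1950 more.
Take 700 from S6 at 75 — need 1250 more.
SC at 85: take all 1050 pallets — 200 still needed.
S27 (95): take the remaining 200 — done.
Cost = 350×10 + 750×30 + 700×75 + 1050×85 + 200×95 = 186750.

186750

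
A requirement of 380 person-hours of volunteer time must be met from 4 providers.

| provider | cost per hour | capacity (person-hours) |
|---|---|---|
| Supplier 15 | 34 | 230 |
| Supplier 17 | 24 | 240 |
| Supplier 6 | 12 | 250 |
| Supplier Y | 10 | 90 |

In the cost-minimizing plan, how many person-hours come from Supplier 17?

Use providers in increasing cost order.
Take 90 from Supplier Y at 10 ; need 290 more.
Supplier 6 (12): use full 250 ; 40 person-hours to go.
Take 40 from Supplier 17 at 24 to finish.
Supplier 15: unused.

40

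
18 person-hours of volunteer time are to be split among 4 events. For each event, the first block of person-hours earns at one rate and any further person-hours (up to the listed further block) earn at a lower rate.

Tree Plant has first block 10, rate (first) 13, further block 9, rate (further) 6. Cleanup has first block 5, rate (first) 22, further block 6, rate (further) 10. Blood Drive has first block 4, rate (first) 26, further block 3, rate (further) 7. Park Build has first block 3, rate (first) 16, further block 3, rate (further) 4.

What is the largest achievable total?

340

Rank every tier by rate: Blood Drive/tier1 26 > Cleanup/tier1 22 > Park Build/tier1 16 > Tree Plant/tier1 13 > Cleanup/tier2 10 > Blood Drive/tier2 7 > Tree Plant/tier2 6 > Park Build/tier2 4.
Blood Drive tier1 at 26: fill all 4 — 14 left.
Cleanup/tier1 (22): +5 — 9 left.
Fill Park Build tier1 block (3 at 16) — 6 left.
Tree Plant tier1 at 13: only 6 left, fill 6.
Total = 26×4 + 22×5 + 16×3 + 13×6 = 340.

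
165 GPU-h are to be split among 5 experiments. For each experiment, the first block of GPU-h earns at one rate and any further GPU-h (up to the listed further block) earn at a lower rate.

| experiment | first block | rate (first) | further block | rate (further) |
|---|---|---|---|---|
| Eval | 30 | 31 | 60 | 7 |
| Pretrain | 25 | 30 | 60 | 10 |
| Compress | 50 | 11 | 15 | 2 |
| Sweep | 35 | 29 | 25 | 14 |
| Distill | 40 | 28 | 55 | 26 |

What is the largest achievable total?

Treat each block as its own option and order by rate: Eval/first 31 > Pretrain/first 30 > Sweep/first 29 > Distill/first 28 > Distill/second 26 > Sweep/second 14 > Compress/first 11 > Pretrain/second 10 > Eval/second 7 > Compress/second 2.
Eval first at 31: fill all 30 ; 135 left.
Fill Pretrain first block (25 at 30) ; 110 left.
Sweep first at 29: fill all 35 ; 75 left.
Fill Distill first block (40 at 28) ; 35 left.
35 remain; put them into Distill second at 26.
Total = 31×30 + 30×25 + 29×35 + 28×40 + 26×35 = 4725.

4725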